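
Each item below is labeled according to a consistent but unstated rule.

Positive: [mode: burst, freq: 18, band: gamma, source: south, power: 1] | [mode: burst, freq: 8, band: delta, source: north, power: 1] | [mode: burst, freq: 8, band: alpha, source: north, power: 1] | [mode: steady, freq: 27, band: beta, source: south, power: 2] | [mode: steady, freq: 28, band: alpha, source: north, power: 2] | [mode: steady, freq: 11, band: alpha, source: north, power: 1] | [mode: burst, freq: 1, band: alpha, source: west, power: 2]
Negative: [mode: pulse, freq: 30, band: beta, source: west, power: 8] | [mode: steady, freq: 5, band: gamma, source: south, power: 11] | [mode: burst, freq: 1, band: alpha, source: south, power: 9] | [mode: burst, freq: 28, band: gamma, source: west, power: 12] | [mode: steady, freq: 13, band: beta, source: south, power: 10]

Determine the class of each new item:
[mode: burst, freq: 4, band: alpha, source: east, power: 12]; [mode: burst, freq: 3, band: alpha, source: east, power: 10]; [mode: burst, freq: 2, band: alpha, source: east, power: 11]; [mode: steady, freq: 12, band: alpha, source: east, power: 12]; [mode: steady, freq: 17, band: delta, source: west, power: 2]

The classifier is using: power ≤ 2.

Negative, Negative, Negative, Negative, Positive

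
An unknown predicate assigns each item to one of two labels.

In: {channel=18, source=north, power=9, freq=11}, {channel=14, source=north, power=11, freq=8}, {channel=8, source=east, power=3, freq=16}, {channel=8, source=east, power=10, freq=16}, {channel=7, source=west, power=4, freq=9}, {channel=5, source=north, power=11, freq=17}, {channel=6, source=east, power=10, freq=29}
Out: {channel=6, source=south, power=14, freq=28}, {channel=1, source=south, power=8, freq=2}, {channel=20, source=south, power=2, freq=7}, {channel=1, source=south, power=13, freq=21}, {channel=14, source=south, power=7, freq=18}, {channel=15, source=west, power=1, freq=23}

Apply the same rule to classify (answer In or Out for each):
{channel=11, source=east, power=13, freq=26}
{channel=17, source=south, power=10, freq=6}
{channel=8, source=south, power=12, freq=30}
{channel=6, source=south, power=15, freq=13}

The common property of the 'In' items is: source is not south AND power ≥ 2. No 'Out' item has it.
{channel=11, source=east, power=13, freq=26}: source is east, power = 13, passes → In. {channel=17, source=south, power=10, freq=6}: source is south, power = 10, fails this test → Out. {channel=8, source=south, power=12, freq=30}: source is south, power = 12, fails this test → Out. {channel=6, source=south, power=15, freq=13}: source is south, power = 15, fails this test → Out.

In, Out, Out, Out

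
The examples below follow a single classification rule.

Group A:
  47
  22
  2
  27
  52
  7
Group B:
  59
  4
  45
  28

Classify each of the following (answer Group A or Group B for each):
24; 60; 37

Group B, Group B, Group A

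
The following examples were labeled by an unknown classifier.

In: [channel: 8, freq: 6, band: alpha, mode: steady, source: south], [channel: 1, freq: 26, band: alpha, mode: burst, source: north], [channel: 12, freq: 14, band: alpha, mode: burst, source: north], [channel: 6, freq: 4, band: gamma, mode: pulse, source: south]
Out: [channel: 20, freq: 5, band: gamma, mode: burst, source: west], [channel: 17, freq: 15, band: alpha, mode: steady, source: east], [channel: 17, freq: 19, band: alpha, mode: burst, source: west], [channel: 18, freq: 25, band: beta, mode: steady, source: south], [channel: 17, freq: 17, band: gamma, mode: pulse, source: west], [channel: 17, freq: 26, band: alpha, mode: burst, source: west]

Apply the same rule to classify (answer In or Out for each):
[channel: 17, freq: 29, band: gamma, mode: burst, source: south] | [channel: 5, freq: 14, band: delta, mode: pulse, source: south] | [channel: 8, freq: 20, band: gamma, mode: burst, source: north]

Out, In, In

Rule: channel ≤ 12. This holds for each 'In' example and fails for each 'Out' one.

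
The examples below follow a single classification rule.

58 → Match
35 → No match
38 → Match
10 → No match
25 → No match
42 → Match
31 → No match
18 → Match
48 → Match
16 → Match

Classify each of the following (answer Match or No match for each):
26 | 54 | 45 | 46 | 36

Match, Match, No match, Match, Match

A rule that fits every label: even AND at least 16 — true of each 'Match' example, false of each 'No match' one.
26: Match (26 is even, 26 ≥ 16). 54: Match (54 is even, 54 ≥ 16). 45: No match (45 is odd, 45 ≥ 16). 46: Match (46 is even, 46 ≥ 16). 36: Match (36 is even, 36 ≥ 16).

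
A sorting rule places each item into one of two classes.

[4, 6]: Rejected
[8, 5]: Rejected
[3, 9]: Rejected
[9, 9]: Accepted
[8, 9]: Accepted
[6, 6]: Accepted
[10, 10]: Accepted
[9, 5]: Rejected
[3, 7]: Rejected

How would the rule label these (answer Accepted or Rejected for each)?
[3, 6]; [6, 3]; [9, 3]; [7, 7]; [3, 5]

Rejected, Rejected, Rejected, Accepted, Rejected

The classifier is using: min ≥ 6.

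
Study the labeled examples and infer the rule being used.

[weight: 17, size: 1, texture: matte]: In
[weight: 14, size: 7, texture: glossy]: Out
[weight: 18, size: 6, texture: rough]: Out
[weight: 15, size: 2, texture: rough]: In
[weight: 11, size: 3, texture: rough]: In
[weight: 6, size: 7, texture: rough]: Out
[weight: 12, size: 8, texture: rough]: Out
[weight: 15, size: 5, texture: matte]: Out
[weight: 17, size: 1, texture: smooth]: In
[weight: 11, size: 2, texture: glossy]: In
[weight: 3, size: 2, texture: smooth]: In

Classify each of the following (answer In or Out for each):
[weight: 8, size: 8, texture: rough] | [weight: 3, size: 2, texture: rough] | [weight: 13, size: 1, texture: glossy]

The pattern is that an item is 'In' exactly when: size ≤ 3.

Out, In, In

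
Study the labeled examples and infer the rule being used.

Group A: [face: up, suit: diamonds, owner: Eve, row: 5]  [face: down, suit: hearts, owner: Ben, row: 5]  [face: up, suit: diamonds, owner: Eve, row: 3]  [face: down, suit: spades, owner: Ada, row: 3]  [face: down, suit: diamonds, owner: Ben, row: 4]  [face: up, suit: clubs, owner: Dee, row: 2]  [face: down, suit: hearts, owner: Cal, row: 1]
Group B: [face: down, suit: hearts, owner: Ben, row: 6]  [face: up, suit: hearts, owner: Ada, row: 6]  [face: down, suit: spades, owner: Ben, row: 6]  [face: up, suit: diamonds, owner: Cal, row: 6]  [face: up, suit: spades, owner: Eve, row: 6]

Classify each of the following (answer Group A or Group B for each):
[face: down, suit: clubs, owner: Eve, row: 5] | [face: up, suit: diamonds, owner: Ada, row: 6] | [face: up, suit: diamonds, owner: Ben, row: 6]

Group A, Group B, Group B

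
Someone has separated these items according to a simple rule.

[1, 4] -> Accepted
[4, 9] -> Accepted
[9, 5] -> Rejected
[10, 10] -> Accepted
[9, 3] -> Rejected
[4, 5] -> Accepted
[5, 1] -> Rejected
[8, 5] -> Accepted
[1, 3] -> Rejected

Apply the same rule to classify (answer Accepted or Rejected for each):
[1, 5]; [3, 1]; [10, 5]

Rejected, Rejected, Accepted

Every 'Accepted' example satisfies: product is even. None of the 'Rejected' examples do.
Rejected: [1, 5], since 1·5 = 5.
Rejected: [3, 1], since 3·1 = 3.
Accepted: [10, 5], since 10·5 = 50.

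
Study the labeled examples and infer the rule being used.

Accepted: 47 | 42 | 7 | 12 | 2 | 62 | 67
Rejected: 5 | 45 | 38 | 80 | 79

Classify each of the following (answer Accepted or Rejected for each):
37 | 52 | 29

Comparing the two groups points to one rule — ≡ 2 (mod 5).
37 — 37 mod 5 = 2, hence Accepted. 52 — 52 mod 5 = 2, hence Accepted. 29 — 29 mod 5 = 4, hence Rejected.

Accepted, Accepted, Rejected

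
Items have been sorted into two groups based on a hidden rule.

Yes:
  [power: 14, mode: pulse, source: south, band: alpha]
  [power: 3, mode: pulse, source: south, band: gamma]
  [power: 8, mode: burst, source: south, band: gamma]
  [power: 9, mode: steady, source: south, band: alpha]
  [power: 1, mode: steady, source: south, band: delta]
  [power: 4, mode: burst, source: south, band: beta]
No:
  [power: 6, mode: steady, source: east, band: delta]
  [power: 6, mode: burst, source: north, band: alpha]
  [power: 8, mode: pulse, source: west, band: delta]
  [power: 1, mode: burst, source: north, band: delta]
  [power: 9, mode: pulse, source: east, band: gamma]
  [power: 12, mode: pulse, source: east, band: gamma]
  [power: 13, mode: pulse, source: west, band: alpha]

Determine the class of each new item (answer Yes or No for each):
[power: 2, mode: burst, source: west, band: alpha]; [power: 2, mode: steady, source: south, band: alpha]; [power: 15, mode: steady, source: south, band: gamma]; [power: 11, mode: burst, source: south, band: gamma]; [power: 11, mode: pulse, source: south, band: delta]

No, Yes, Yes, Yes, Yes

The pattern is that an item is 'Yes' exactly when: source is south.
[power: 2, mode: burst, source: west, band: alpha] — source is west, hence No.
[power: 2, mode: steady, source: south, band: alpha] — source is south, hence Yes.
[power: 15, mode: steady, source: south, band: gamma] — source is south, hence Yes.
[power: 11, mode: burst, source: south, band: gamma] — source is south, hence Yes.
[power: 11, mode: pulse, source: south, band: delta] — source is south, hence Yes.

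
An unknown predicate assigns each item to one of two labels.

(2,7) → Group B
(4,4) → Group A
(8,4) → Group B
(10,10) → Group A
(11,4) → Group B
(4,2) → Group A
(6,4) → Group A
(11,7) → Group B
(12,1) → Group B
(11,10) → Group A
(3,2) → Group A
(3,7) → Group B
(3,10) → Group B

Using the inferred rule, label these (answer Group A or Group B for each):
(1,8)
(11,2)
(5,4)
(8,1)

All 'Group A' examples share one property — |first − second| ≤ 2 — and every 'Group B' example lacks it.
(1,8): |1−8| = 7 — fails the rule, so Group B.
(11,2): |11−2| = 9 — fails the rule, so Group B.
(5,4): |5−4| = 1 — has this property, so Group A.
(8,1): |8−1| = 7 — fails the rule, so Group B.

Group B, Group B, Group A, Group B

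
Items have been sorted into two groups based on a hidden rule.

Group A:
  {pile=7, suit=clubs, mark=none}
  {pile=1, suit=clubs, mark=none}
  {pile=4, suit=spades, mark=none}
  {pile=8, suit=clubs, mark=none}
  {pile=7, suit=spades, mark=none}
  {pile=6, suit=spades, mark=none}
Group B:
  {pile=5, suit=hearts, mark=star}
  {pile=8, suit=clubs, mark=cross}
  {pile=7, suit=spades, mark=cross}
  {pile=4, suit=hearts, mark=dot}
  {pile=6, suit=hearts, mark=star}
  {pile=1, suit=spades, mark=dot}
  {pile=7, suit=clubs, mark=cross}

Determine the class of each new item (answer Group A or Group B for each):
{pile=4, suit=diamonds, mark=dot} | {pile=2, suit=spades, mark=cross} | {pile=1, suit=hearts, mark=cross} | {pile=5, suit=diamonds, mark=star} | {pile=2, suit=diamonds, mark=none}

Group B, Group B, Group B, Group B, Group A

One predicate separates the groups cleanly: mark is none.
{pile=4, suit=diamonds, mark=dot}: mark is dot — doesn't qualify, so Group B.
{pile=2, suit=spades, mark=cross}: mark is cross — doesn't qualify, so Group B.
{pile=1, suit=hearts, mark=cross}: mark is cross — doesn't qualify, so Group B.
{pile=5, suit=diamonds, mark=star}: mark is star — doesn't qualify, so Group B.
{pile=2, suit=diamonds, mark=none}: mark is none — passes, so Group A.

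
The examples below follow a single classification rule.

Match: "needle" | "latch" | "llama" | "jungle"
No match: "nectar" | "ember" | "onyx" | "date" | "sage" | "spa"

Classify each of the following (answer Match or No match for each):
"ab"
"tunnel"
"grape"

No match, Match, No match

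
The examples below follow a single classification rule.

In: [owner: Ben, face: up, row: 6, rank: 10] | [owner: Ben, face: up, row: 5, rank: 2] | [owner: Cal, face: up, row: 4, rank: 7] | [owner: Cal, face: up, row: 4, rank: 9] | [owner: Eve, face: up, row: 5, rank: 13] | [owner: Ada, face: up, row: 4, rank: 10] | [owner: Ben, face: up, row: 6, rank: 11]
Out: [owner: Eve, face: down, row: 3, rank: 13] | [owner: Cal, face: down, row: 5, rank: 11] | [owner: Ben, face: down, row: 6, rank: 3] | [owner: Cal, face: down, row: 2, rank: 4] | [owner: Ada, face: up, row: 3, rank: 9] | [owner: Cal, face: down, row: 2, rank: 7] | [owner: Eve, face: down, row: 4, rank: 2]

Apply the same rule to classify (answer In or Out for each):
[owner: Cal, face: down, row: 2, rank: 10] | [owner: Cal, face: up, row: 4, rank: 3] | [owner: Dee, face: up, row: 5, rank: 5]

All 'In' examples share one property — face is up AND row ≥ 4 — and every 'Out' example lacks it.
[owner: Cal, face: down, row: 2, rank: 10]: Out (face is down, row = 2). [owner: Cal, face: up, row: 4, rank: 3]: In (face is up, row = 4). [owner: Dee, face: up, row: 5, rank: 5]: In (face is up, row = 5).

Out, In, In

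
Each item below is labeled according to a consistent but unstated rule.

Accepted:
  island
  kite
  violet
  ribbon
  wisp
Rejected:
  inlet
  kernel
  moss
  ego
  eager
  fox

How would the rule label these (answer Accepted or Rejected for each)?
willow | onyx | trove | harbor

The pattern is that an item is 'Accepted' exactly when: even length AND contains 'i'.
willow — length 6, has 'i', hence Accepted.
onyx — length 4, no 'i', hence Rejected.
trove — length 5, no 'i', hence Rejected.
harbor — length 6, no 'i', hence Rejected.

Accepted, Rejected, Rejected, Rejected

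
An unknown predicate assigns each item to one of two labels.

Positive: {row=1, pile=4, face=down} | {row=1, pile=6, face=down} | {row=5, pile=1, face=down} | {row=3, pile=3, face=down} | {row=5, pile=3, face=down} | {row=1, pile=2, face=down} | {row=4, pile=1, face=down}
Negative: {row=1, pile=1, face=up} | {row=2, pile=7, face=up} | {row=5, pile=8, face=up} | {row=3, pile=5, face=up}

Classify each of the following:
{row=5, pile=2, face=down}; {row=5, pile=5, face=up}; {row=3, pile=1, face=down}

Positive, Negative, Positive

Comparing the two groups points to one rule — face is down.
{row=5, pile=2, face=down}: Positive (face is down). {row=5, pile=5, face=up}: Negative (face is up). {row=3, pile=1, face=down}: Positive (face is down).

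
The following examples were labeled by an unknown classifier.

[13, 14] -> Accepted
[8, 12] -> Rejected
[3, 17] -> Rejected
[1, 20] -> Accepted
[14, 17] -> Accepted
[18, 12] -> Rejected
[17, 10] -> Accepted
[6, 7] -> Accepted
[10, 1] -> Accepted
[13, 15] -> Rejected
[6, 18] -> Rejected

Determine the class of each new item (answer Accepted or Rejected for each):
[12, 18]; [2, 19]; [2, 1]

The distinguishing property — sum is odd — holds for all the 'Accepted' cases and none of the 'Rejected' cases.
[12, 18]: 12+18 = 30 — does not pass, so Rejected. [2, 19]: 2+19 = 21 — has this property, so Accepted. [2, 1]: 2+1 = 3 — has this property, so Accepted.

Rejected, Accepted, Accepted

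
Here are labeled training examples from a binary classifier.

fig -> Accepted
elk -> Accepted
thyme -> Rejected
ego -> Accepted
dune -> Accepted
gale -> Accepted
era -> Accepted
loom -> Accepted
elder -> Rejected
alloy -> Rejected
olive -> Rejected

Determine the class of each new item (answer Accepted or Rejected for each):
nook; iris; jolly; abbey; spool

Every 'Accepted' example satisfies: length ≤ 4. None of the 'Rejected' examples do.

Accepted, Accepted, Rejected, Rejected, Rejected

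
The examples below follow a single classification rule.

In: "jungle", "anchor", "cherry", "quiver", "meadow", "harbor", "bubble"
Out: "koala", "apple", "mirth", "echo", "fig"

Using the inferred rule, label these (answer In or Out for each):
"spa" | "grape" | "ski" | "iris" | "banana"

Out, Out, Out, Out, In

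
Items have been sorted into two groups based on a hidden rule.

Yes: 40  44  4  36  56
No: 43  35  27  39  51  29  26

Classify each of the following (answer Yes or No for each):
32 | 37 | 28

One predicate separates the groups cleanly: multiple of 4.

Yes, No, Yes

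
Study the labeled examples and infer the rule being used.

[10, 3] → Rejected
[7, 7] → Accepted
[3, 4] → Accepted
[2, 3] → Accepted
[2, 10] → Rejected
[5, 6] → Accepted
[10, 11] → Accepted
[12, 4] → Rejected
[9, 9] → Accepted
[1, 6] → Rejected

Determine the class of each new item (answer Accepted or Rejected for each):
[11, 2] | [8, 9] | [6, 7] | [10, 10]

Rejected, Accepted, Accepted, Accepted

Rule: |first − second| ≤ 1. This holds for each 'Accepted' example and fails for each 'Rejected' one.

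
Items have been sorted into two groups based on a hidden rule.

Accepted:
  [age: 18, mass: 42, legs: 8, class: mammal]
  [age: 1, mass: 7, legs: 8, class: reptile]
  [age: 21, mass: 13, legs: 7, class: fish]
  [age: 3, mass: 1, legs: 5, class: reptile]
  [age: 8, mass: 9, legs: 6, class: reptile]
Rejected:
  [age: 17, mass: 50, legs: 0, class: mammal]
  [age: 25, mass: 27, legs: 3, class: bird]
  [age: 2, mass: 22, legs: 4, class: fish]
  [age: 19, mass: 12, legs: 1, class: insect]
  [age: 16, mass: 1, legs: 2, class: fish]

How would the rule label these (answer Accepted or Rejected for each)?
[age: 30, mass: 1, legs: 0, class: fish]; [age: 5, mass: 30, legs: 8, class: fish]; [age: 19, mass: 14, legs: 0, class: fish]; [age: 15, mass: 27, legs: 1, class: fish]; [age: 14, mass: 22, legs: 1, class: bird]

Rejected, Accepted, Rejected, Rejected, Rejected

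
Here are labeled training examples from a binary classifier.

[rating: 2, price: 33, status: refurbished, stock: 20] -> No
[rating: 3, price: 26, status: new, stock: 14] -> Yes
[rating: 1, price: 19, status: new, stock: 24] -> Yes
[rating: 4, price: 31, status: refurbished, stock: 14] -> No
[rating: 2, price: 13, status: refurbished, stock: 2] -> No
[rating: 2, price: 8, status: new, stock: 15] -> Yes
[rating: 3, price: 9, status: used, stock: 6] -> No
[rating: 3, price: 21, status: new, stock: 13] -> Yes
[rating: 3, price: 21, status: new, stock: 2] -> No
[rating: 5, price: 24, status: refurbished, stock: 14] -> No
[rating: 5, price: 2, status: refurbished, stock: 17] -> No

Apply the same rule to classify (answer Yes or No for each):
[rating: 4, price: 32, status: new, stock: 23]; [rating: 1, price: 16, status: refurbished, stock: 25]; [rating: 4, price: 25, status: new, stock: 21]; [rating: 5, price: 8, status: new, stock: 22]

Yes, No, Yes, Yes

'Yes' ⟺ status is new AND stock ≥ 6.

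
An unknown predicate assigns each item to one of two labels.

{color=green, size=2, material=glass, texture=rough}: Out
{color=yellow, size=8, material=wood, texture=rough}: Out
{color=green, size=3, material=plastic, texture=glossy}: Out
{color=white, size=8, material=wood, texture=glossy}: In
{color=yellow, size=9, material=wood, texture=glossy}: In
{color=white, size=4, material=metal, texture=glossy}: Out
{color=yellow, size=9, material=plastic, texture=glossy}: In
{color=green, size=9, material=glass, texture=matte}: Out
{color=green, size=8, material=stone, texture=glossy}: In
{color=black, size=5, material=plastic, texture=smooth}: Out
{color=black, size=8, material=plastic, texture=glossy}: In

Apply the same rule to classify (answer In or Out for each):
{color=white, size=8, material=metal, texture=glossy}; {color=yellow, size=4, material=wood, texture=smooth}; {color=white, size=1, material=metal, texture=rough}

In, Out, Out

Rule: texture is glossy AND size ≥ 5. This holds for each 'In' example and fails for each 'Out' one.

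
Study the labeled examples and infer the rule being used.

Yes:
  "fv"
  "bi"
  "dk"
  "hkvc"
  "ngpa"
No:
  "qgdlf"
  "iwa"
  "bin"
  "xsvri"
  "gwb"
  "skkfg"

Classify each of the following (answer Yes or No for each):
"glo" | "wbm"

No, No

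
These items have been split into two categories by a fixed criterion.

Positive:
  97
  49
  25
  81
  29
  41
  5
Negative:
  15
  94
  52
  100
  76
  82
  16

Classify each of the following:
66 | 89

Negative, Positive

The pattern is that an item is 'Positive' exactly when: ≡ 1 (mod 4).
66: Negative (66 mod 4 = 2). 89: Positive (89 mod 4 = 1).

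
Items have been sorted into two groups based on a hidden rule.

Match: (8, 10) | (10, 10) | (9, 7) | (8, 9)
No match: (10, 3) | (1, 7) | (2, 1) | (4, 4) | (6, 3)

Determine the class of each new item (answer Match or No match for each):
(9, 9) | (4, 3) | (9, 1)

Match, No match, No match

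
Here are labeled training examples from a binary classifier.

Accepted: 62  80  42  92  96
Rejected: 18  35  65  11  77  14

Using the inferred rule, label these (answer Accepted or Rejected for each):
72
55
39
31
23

The classifier is using: even AND at least 35.
72 → 72 is even, 72 ≥ 35 → Accepted. 55 → 55 is odd, 55 ≥ 35 → Rejected. 39 → 39 is odd, 39 ≥ 35 → Rejected. 31 → 31 is odd, 31 < 35 → Rejected. 23 → 23 is odd, 23 < 35 → Rejected.

Accepted, Rejected, Rejected, Rejected, Rejected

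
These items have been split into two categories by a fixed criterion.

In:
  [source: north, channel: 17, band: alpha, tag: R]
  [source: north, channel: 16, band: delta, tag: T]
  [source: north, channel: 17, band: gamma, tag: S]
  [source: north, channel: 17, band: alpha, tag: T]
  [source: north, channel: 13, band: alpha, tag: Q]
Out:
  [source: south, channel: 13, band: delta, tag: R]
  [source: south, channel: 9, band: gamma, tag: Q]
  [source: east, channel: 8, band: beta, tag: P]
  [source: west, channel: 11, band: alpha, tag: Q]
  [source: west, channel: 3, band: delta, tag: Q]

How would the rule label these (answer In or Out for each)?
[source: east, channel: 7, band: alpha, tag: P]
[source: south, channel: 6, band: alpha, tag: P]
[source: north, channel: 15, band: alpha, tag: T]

Out, Out, In

A rule that fits every label: source is north — true of each 'In' example, false of each 'Out' one.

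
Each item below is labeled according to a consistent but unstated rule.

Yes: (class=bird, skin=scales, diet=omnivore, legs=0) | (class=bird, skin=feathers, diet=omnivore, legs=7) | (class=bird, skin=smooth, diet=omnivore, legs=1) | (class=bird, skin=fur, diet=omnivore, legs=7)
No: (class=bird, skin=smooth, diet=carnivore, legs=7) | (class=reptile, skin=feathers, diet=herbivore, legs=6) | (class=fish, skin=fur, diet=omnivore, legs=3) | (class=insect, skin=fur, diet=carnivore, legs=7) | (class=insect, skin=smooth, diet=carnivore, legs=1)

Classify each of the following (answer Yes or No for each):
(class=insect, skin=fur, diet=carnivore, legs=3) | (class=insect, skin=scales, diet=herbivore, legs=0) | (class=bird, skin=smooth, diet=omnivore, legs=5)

No, No, Yes

One predicate separates the groups cleanly: diet is omnivore AND class is bird.
(class=insect, skin=fur, diet=carnivore, legs=3): diet is carnivore, class is insect — lacks this property, so No. (class=insect, skin=scales, diet=herbivore, legs=0): diet is herbivore, class is insect — lacks this property, so No. (class=bird, skin=smooth, diet=omnivore, legs=5): diet is omnivore, class is bird — meets the rule, so Yes.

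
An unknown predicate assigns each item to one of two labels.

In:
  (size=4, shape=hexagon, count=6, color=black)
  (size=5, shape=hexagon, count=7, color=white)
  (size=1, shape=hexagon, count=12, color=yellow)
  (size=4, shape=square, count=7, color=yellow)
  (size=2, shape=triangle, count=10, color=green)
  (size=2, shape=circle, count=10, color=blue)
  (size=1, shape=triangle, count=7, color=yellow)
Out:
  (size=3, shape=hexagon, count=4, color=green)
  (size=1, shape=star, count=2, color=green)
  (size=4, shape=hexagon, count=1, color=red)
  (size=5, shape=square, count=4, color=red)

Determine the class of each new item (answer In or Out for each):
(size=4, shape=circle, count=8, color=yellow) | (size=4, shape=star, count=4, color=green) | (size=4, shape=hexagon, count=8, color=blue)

Every 'In' example satisfies: count ≥ 6. None of the 'Out' examples do.
(size=4, shape=circle, count=8, color=yellow): In (count = 8).
(size=4, shape=star, count=4, color=green): Out (count = 4).
(size=4, shape=hexagon, count=8, color=blue): In (count = 8).

In, Out, In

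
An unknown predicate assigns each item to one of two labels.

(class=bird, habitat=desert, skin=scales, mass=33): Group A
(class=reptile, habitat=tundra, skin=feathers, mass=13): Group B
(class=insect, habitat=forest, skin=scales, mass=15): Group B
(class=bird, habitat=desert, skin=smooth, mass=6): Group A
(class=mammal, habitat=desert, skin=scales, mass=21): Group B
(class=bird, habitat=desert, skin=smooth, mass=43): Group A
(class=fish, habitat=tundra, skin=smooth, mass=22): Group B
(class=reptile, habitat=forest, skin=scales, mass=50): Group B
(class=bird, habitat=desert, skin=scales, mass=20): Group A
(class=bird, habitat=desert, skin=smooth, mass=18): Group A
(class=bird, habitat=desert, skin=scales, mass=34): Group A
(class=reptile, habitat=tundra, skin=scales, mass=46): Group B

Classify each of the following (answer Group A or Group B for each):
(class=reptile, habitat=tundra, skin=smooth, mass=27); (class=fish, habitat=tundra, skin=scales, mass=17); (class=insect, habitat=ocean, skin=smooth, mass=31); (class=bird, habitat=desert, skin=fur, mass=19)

Group B, Group B, Group B, Group A

One predicate separates the groups cleanly: class is bird.
(class=reptile, habitat=tundra, skin=smooth, mass=27) → class is reptile → Group B.
(class=fish, habitat=tundra, skin=scales, mass=17) → class is fish → Group B.
(class=insect, habitat=ocean, skin=smooth, mass=31) → class is insect → Group B.
(class=bird, habitat=desert, skin=fur, mass=19) → class is bird → Group A.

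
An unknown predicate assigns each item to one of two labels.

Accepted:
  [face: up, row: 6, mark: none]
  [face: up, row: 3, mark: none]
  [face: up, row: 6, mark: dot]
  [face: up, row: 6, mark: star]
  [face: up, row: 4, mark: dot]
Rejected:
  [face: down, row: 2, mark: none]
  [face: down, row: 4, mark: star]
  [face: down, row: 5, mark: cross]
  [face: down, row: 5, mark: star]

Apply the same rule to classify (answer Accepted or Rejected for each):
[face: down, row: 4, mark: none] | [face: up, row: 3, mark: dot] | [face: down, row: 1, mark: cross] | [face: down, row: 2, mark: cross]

'Accepted' ⟺ face is up.
[face: down, row: 4, mark: none]: face is down, doesn't match → Rejected.
[face: up, row: 3, mark: dot]: face is up, qualifies → Accepted.
[face: down, row: 1, mark: cross]: face is down, doesn't match → Rejected.
[face: down, row: 2, mark: cross]: face is down, doesn't match → Rejected.

Rejected, Accepted, Rejected, Rejected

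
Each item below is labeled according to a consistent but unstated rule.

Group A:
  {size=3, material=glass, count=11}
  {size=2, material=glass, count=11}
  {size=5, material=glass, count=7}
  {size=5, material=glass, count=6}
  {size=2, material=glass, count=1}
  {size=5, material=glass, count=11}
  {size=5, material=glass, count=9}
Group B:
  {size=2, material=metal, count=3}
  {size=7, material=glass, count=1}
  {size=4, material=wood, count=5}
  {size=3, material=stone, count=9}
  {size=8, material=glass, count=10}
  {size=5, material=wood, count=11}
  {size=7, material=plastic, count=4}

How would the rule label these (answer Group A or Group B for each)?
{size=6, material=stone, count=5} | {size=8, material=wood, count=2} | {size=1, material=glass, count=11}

All 'Group A' examples share one property — material is glass AND size ≤ 5 — and every 'Group B' example lacks it.
{size=6, material=stone, count=5}: material is stone, size = 6, does not satisfy this → Group B.
{size=8, material=wood, count=2}: material is wood, size = 8, does not satisfy this → Group B.
{size=1, material=glass, count=11}: material is glass, size = 1, passes → Group A.

Group B, Group B, Group A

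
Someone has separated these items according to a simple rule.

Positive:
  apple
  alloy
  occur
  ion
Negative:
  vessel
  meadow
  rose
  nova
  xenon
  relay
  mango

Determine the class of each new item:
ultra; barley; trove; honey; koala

Positive, Negative, Negative, Negative, Negative

A rule that fits every label: starts with a vowel — true of each 'Positive' example, false of each 'Negative' one.
ultra → starts with 'u' → Positive.
barley → starts with 'b' → Negative.
trove → starts with 't' → Negative.
honey → starts with 'h' → Negative.
koala → starts with 'k' → Negative.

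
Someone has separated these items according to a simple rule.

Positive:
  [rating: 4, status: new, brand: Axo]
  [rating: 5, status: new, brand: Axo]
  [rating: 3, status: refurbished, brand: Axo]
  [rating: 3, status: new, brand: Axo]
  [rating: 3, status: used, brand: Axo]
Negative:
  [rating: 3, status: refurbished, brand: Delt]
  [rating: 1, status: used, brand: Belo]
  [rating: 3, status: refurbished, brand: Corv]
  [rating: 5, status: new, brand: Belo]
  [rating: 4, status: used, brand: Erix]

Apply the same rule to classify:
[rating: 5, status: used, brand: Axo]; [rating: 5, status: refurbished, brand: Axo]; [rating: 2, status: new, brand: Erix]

Checking candidate rules against both groups, what survives is: brand is Axo.
[rating: 5, status: used, brand: Axo] → brand is Axo → Positive.
[rating: 5, status: refurbished, brand: Axo] → brand is Axo → Positive.
[rating: 2, status: new, brand: Erix] → brand is Erix → Negative.

Positive, Positive, Negative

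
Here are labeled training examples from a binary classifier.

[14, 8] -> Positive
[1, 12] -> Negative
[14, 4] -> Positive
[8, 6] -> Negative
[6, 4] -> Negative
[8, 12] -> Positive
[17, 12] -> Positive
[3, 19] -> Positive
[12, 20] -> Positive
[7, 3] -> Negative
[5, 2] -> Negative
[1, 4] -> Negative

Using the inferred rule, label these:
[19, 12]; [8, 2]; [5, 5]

The rule appears to be: sum ≥ 18.
[19, 12]: Positive (19+12 = 31). [8, 2]: Negative (8+2 = 10). [5, 5]: Negative (5+5 = 10).

Positive, Negative, Negative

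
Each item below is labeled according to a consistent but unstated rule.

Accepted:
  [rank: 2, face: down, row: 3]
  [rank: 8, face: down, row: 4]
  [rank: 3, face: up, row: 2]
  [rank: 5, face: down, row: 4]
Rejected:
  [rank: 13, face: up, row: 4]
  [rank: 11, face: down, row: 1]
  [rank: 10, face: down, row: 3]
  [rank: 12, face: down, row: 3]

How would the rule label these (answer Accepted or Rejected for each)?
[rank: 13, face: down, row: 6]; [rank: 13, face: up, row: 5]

Rejected, Rejected

One predicate separates the groups cleanly: rank ≤ 8.
[rank: 13, face: down, row: 6]: Rejected (rank = 13). [rank: 13, face: up, row: 5]: Rejected (rank = 13).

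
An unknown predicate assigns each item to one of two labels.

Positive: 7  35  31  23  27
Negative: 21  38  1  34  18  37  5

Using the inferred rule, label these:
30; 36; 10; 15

Negative, Negative, Negative, Positive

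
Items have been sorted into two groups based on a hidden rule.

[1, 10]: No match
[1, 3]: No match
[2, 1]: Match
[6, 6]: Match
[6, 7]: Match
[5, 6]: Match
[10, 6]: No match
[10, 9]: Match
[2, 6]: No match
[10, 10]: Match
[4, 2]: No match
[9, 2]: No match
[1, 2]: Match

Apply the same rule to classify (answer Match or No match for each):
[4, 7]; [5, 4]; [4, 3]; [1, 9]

No match, Match, Match, No match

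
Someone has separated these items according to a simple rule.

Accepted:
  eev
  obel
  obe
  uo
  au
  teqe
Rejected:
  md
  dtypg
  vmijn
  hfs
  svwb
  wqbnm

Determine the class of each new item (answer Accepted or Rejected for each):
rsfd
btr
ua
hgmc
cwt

Rule: has ≥ 2 vowels. This holds for each 'Accepted' example and fails for each 'Rejected' one.
rsfd — 0 vowels, hence Rejected.
btr — 0 vowels, hence Rejected.
ua — 2 vowels, hence Accepted.
hgmc — 0 vowels, hence Rejected.
cwt — 0 vowels, hence Rejected.

Rejected, Rejected, Accepted, Rejected, Rejected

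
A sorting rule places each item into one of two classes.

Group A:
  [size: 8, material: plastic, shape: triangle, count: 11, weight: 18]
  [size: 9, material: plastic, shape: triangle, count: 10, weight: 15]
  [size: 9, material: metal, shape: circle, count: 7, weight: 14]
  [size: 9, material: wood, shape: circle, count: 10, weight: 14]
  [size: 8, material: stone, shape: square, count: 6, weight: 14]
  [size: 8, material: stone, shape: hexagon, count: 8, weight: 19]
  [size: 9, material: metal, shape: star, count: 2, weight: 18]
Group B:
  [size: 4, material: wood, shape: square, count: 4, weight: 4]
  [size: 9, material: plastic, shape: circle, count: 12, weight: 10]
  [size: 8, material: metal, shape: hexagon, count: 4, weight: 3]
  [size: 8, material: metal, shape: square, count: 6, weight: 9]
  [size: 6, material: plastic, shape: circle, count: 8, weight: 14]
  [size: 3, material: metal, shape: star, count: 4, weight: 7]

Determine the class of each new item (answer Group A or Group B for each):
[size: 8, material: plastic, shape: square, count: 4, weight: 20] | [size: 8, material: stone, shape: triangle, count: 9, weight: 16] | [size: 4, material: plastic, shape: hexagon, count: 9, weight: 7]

The rule appears to be: weight ≥ 14 AND size ≥ 8.
[size: 8, material: plastic, shape: square, count: 4, weight: 20]: weight = 20, size = 8 — has this property, so Group A. [size: 8, material: stone, shape: triangle, count: 9, weight: 16]: weight = 16, size = 8 — has this property, so Group A. [size: 4, material: plastic, shape: hexagon, count: 9, weight: 7]: weight = 7, size = 4 — does not satisfy this, so Group B.

Group A, Group A, Group B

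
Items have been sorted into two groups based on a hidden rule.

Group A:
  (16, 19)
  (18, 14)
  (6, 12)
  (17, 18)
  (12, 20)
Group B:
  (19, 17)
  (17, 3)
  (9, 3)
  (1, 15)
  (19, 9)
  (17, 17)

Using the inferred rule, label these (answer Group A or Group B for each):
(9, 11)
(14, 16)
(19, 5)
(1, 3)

Group B, Group A, Group B, Group B

The classifier is using: product is even.
(9, 11): 9·11 = 99, fails this test → Group B.
(14, 16): 14·16 = 224, checks out → Group A.
(19, 5): 19·5 = 95, fails this test → Group B.
(1, 3): 1·3 = 3, fails this test → Group B.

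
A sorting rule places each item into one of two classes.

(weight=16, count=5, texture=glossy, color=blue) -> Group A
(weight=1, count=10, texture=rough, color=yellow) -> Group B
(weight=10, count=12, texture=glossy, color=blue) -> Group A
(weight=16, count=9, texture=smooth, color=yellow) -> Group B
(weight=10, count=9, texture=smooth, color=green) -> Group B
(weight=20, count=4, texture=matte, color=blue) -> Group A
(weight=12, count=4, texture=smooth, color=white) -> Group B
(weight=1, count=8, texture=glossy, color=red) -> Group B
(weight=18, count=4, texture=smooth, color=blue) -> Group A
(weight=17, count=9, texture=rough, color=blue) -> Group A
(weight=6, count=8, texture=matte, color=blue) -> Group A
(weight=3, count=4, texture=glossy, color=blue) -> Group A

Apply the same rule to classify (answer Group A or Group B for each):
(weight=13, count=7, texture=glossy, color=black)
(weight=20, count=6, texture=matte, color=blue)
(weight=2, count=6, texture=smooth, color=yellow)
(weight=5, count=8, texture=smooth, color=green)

The classifier is using: color is blue.

Group B, Group A, Group B, Group B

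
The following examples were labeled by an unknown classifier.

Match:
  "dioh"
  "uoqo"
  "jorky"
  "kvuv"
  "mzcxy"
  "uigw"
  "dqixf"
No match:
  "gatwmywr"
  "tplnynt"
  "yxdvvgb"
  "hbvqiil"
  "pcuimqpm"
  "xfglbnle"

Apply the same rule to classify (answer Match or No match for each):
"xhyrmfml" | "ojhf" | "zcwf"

No match, Match, Match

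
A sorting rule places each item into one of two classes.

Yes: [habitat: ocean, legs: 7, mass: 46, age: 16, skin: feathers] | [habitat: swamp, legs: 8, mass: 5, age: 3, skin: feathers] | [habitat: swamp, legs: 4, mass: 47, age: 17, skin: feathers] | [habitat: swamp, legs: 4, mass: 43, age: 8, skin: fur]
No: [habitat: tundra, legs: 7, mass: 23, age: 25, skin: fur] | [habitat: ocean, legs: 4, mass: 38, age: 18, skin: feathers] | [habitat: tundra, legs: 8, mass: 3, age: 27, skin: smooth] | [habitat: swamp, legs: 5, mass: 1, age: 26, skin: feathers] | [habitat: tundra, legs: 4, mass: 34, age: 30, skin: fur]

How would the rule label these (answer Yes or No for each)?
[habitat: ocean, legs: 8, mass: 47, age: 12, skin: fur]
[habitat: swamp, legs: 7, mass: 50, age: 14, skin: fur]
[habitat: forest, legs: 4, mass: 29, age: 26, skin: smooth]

Yes, Yes, No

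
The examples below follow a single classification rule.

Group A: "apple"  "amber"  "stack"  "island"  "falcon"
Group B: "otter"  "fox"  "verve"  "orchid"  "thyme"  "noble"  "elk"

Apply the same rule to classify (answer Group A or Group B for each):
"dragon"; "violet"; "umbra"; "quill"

Group A, Group B, Group A, Group B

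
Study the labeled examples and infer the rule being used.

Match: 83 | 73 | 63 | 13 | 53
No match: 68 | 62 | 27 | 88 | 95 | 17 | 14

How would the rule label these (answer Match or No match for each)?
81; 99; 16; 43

No match, No match, No match, Match

The common property of the 'Match' items is: ends in digit 3. No 'No match' item has it.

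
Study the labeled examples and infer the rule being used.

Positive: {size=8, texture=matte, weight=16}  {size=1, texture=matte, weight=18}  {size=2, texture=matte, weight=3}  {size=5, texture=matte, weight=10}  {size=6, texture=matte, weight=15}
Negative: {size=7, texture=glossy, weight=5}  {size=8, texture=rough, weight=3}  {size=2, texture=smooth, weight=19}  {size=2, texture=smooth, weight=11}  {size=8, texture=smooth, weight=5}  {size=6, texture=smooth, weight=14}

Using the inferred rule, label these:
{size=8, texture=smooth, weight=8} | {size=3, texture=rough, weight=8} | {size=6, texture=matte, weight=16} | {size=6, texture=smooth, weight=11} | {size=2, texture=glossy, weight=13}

Looking at the examples, the only property every 'Positive' case has and every 'Negative' case lacks is: texture is matte.
{size=8, texture=smooth, weight=8} — texture is smooth, hence Negative. {size=3, texture=rough, weight=8} — texture is rough, hence Negative. {size=6, texture=matte, weight=16} — texture is matte, hence Positive. {size=6, texture=smooth, weight=11} — texture is smooth, hence Negative. {size=2, texture=glossy, weight=13} — texture is glossy, hence Negative.

Negative, Negative, Positive, Negative, Negative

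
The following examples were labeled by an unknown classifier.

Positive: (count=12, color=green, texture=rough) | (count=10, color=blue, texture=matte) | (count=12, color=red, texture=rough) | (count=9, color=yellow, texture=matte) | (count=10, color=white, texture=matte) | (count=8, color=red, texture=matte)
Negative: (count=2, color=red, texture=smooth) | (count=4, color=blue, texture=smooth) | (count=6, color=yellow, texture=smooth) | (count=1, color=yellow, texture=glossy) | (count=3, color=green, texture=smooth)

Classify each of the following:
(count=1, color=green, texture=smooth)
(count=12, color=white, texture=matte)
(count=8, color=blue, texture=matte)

Negative, Positive, Positive

'Positive' ⟺ count ≥ 8.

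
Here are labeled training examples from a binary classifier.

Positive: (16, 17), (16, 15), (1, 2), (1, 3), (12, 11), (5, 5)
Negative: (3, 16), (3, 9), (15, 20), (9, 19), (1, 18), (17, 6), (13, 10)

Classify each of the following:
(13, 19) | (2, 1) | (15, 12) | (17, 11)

Negative, Positive, Negative, Negative

The rule appears to be: |first − second| ≤ 2.
(13, 19): Negative (|13−19| = 6). (2, 1): Positive (|2−1| = 1). (15, 12): Negative (|15−12| = 3). (17, 11): Negative (|17−11| = 6).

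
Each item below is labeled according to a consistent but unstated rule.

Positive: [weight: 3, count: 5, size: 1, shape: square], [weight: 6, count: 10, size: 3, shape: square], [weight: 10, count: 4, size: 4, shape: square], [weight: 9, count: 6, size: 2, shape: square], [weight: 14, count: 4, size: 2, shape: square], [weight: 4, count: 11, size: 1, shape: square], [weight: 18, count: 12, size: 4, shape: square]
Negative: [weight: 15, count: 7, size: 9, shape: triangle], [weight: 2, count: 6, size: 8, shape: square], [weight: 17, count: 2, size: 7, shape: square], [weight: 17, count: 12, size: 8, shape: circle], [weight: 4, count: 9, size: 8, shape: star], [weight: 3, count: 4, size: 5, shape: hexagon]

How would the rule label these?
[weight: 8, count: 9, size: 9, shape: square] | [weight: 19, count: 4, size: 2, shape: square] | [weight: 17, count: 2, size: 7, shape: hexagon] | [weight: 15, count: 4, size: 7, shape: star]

The distinguishing property — size ≤ 4 — holds for all the 'Positive' cases and none of the 'Negative' cases.
[weight: 8, count: 9, size: 9, shape: square]: Negative (size = 9).
[weight: 19, count: 4, size: 2, shape: square]: Positive (size = 2).
[weight: 17, count: 2, size: 7, shape: hexagon]: Negative (size = 7).
[weight: 15, count: 4, size: 7, shape: star]: Negative (size = 7).

Negative, Positive, Negative, Negative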